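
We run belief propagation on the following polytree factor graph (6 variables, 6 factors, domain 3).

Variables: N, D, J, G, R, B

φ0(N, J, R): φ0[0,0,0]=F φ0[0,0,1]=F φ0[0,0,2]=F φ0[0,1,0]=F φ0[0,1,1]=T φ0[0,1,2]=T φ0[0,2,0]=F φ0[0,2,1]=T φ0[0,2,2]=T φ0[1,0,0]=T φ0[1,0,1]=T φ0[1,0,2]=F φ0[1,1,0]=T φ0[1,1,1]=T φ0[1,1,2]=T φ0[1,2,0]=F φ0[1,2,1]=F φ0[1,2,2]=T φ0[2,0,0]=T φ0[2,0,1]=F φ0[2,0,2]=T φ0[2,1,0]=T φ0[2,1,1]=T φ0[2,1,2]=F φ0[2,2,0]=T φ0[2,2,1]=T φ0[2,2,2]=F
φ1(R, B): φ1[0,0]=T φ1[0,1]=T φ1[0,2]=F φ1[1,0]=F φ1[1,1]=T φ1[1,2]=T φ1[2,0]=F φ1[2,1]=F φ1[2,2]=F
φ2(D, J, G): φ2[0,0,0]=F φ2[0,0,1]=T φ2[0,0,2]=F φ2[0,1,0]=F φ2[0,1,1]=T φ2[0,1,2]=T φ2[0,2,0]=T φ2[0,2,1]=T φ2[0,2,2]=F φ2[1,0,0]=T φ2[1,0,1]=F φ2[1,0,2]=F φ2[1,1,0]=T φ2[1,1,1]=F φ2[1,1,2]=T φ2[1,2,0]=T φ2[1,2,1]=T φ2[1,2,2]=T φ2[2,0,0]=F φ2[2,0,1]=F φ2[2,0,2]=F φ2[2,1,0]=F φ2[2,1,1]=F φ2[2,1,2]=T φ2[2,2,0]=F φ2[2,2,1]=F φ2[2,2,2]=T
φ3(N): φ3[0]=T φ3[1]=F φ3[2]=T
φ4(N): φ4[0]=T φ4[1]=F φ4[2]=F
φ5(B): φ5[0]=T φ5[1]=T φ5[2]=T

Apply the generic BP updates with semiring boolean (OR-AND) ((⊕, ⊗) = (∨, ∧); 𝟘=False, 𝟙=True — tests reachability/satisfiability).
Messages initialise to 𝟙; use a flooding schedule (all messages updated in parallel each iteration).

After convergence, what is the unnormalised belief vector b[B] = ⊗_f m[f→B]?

init: all messages = 𝟙 over 3 values
r1 m[φ0→N] = [T, T, T]
r1 m[φ0→J] = [T, T, T]
r1 m[φ0→R] = [T, T, T]
r1 m[φ1→R] = [T, T, F]
r1 m[φ1→B] = [T, T, T]
r1 m[φ2→D] = [T, T, T]
r1 m[φ2→J] = [T, T, T]
r1 m[φ2→G] = [T, T, T]
r1 m[φ3→N] = [T, F, T]
r1 m[φ4→N] = [T, F, F]
r1 m[φ5→B] = [T, T, T]
r1 m[N→φ0] = [T, T, T]
r1 m[N→φ3] = [T, T, T]
r1 m[N→φ4] = [T, T, T]
r1 m[D→φ2] = [T, T, T]
r1 m[J→φ0] = [T, T, T]
r1 m[J→φ2] = [T, T, T]
r1 m[G→φ2] = [T, T, T]
r1 m[R→φ0] = [T, T, T]
r1 m[R→φ1] = [T, T, T]
r1 m[B→φ1] = [T, T, T]
r1 m[B→φ5] = [T, T, T]
r2 m[φ0→N] = [T, T, T]
r2 m[φ0→J] = [T, T, T]
r2 m[φ0→R] = [T, T, T]
r2 m[φ1→R] = [T, T, F]
r2 m[φ1→B] = [T, T, T]
r2 m[φ2→D] = [T, T, T]
r2 m[φ2→J] = [T, T, T]
r2 m[φ2→G] = [T, T, T]
r2 m[φ3→N] = [T, F, T]
r2 m[φ4→N] = [T, F, F]
r2 m[φ5→B] = [T, T, T]
r2 m[N→φ0] = [T, F, F]
r2 m[N→φ3] = [T, F, F]
r2 m[N→φ4] = [T, F, T]
r2 m[D→φ2] = [T, T, T]
r2 m[J→φ0] = [T, T, T]
r2 m[J→φ2] = [T, T, T]
r2 m[G→φ2] = [T, T, T]
r2 m[R→φ0] = [T, T, F]
r2 m[R→φ1] = [T, T, T]
r2 m[B→φ1] = [T, T, T]
r2 m[B→φ5] = [T, T, T]
r3 m[φ0→N] = [T, T, T]
r3 m[φ0→J] = [F, T, T]
r3 m[φ0→R] = [F, T, T]
r3 m[φ1→R] = [T, T, F]
r3 m[φ1→B] = [T, T, T]
r3 m[φ2→D] = [T, T, T]
r3 m[φ2→J] = [T, T, T]
r3 m[φ2→G] = [T, T, T]
r3 m[φ3→N] = [T, F, T]
r3 m[φ4→N] = [T, F, F]
r3 m[φ5→B] = [T, T, T]
r3 m[N→φ0] = [T, F, F]
r3 m[N→φ3] = [T, F, F]
r3 m[N→φ4] = [T, F, T]
r3 m[D→φ2] = [T, T, T]
r3 m[J→φ0] = [T, T, T]
r3 m[J→φ2] = [T, T, T]
r3 m[G→φ2] = [T, T, T]
r3 m[R→φ0] = [T, T, F]
r3 m[R→φ1] = [T, T, T]
r3 m[B→φ1] = [T, T, T]
r3 m[B→φ5] = [T, T, T]
r4 m[φ0→N] = [T, T, T]
r4 m[φ0→J] = [F, T, T]
r4 m[φ0→R] = [F, T, T]
r4 m[φ1→R] = [T, T, F]
r4 m[φ1→B] = [T, T, T]
r4 m[φ2→D] = [T, T, T]
r4 m[φ2→J] = [T, T, T]
r4 m[φ2→G] = [T, T, T]
r4 m[φ3→N] = [T, F, T]
r4 m[φ4→N] = [T, F, F]
r4 m[φ5→B] = [T, T, T]
r4 m[N→φ0] = [T, F, F]
r4 m[N→φ3] = [T, F, F]
r4 m[N→φ4] = [T, F, T]
r4 m[D→φ2] = [T, T, T]
r4 m[J→φ0] = [T, T, T]
r4 m[J→φ2] = [F, T, T]
r4 m[G→φ2] = [T, T, T]
r4 m[R→φ0] = [T, T, F]
r4 m[R→φ1] = [F, T, T]
r4 m[B→φ1] = [T, T, T]
r4 m[B→φ5] = [T, T, T]
r5 m[φ0→N] = [T, T, T]
r5 m[φ0→J] = [F, T, T]
r5 m[φ0→R] = [F, T, T]
r5 m[φ1→R] = [T, T, F]
r5 m[φ1→B] = [F, T, T]
r5 m[φ2→D] = [T, T, T]
r5 m[φ2→J] = [T, T, T]
r5 m[φ2→G] = [T, T, T]
r5 m[φ3→N] = [T, F, T]
r5 m[φ4→N] = [T, F, F]
r5 m[φ5→B] = [T, T, T]
r5 m[N→φ0] = [T, F, F]
r5 m[N→φ3] = [T, F, F]
r5 m[N→φ4] = [T, F, T]
r5 m[D→φ2] = [T, T, T]
r5 m[J→φ0] = [T, T, T]
r5 m[J→φ2] = [F, T, T]
r5 m[G→φ2] = [T, T, T]
r5 m[R→φ0] = [T, T, F]
r5 m[R→φ1] = [F, T, T]
r5 m[B→φ1] = [T, T, T]
r5 m[B→φ5] = [T, T, T]
r6 m[φ0→N] = [T, T, T]
r6 m[φ0→J] = [F, T, T]
r6 m[φ0→R] = [F, T, T]
r6 m[φ1→R] = [T, T, F]
r6 m[φ1→B] = [F, T, T]
r6 m[φ2→D] = [T, T, T]
r6 m[φ2→J] = [T, T, T]
r6 m[φ2→G] = [T, T, T]
r6 m[φ3→N] = [T, F, T]
r6 m[φ4→N] = [T, F, F]
r6 m[φ5→B] = [T, T, T]
r6 m[N→φ0] = [T, F, F]
r6 m[N→φ3] = [T, F, F]
r6 m[N→φ4] = [T, F, T]
r6 m[D→φ2] = [T, T, T]
r6 m[J→φ0] = [T, T, T]
r6 m[J→φ2] = [F, T, T]
r6 m[G→φ2] = [T, T, T]
r6 m[R→φ0] = [T, T, F]
r6 m[R→φ1] = [F, T, T]
r6 m[B→φ1] = [T, T, T]
r6 m[B→φ5] = [F, T, T]
r7 m[φ0→N] = [T, T, T]
r7 m[φ0→J] = [F, T, T]
r7 m[φ0→R] = [F, T, T]
r7 m[φ1→R] = [T, T, F]
r7 m[φ1→B] = [F, T, T]
r7 m[φ2→D] = [T, T, T]
r7 m[φ2→J] = [T, T, T]
r7 m[φ2→G] = [T, T, T]
r7 m[φ3→N] = [T, F, T]
r7 m[φ4→N] = [T, F, F]
r7 m[φ5→B] = [T, T, T]
r7 m[N→φ0] = [T, F, F]
r7 m[N→φ3] = [T, F, F]
r7 m[N→φ4] = [T, F, T]
r7 m[D→φ2] = [T, T, T]
r7 m[J→φ0] = [T, T, T]
r7 m[J→φ2] = [F, T, T]
r7 m[G→φ2] = [T, T, T]
r7 m[R→φ0] = [T, T, F]
r7 m[R→φ1] = [F, T, T]
r7 m[B→φ1] = [T, T, T]
r7 m[B→φ5] = [F, T, T]
fixed point reached at round 7
b[B] = ⊗ incoming = [F, T, T]

b[B] = [F, T, T]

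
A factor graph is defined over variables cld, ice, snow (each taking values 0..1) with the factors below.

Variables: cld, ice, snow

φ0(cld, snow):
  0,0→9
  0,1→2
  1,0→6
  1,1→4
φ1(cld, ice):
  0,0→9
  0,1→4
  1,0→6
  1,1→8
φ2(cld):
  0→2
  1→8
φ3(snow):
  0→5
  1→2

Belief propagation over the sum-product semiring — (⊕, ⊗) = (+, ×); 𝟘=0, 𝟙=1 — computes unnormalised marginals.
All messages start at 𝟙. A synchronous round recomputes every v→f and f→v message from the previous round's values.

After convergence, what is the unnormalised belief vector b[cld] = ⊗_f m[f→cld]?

b[cld] = [1274, 4256]

init: all messages = 𝟙 over 2 values
r1 m[φ0→cld] = [11, 10]
r1 m[φ0→snow] = [15, 6]
r1 m[φ1→cld] = [13, 14]
r1 m[φ1→ice] = [15, 12]
r1 m[φ2→cld] = [2, 8]
r1 m[φ3→snow] = [5, 2]
r1 m[cld→φ0] = [1, 1]
r1 m[cld→φ1] = [1, 1]
r1 m[cld→φ2] = [1, 1]
r1 m[ice→φ1] = [1, 1]
r1 m[snow→φ0] = [1, 1]
r1 m[snow→φ3] = [1, 1]
r2 m[φ0→cld] = [11, 10]
r2 m[φ0→snow] = [15, 6]
r2 m[φ1→cld] = [13, 14]
r2 m[φ1→ice] = [15, 12]
r2 m[φ2→cld] = [2, 8]
r2 m[φ3→snow] = [5, 2]
r2 m[cld→φ0] = [26, 112]
r2 m[cld→φ1] = [22, 80]
r2 m[cld→φ2] = [143, 140]
r2 m[ice→φ1] = [1, 1]
r2 m[snow→φ0] = [5, 2]
r2 m[snow→φ3] = [15, 6]
r3 m[φ0→cld] = [49, 38]
r3 m[φ0→snow] = [906, 500]
r3 m[φ1→cld] = [13, 14]
r3 m[φ1→ice] = [678, 728]
r3 m[φ2→cld] = [2, 8]
r3 m[φ3→snow] = [5, 2]
r3 m[cld→φ0] = [26, 112]
r3 m[cld→φ1] = [22, 80]
r3 m[cld→φ2] = [143, 140]
r3 m[ice→φ1] = [1, 1]
r3 m[snow→φ0] = [5, 2]
r3 m[snow→φ3] = [15, 6]
r4 m[φ0→cld] = [49, 38]
r4 m[φ0→snow] = [906, 500]
r4 m[φ1→cld] = [13, 14]
r4 m[φ1→ice] = [678, 728]
r4 m[φ2→cld] = [2, 8]
r4 m[φ3→snow] = [5, 2]
r4 m[cld→φ0] = [26, 112]
r4 m[cld→φ1] = [98, 304]
r4 m[cld→φ2] = [637, 532]
r4 m[ice→φ1] = [1, 1]
r4 m[snow→φ0] = [5, 2]
r4 m[snow→φ3] = [906, 500]
r5 m[φ0→cld] = [49, 38]
r5 m[φ0→snow] = [906, 500]
r5 m[φ1→cld] = [13, 14]
r5 m[φ1→ice] = [2706, 2824]
r5 m[φ2→cld] = [2, 8]
r5 m[φ3→snow] = [5, 2]
r5 m[cld→φ0] = [26, 112]
r5 m[cld→φ1] = [98, 304]
r5 m[cld→φ2] = [637, 532]
r5 m[ice→φ1] = [1, 1]
r5 m[snow→φ0] = [5, 2]
r5 m[snow→φ3] = [906, 500]
r6 m[φ0→cld] = [49, 38]
r6 m[φ0→snow] = [906, 500]
r6 m[φ1→cld] = [13, 14]
r6 m[φ1→ice] = [2706, 2824]
r6 m[φ2→cld] = [2, 8]
r6 m[φ3→snow] = [5, 2]
r6 m[cld→φ0] = [26, 112]
r6 m[cld→φ1] = [98, 304]
r6 m[cld→φ2] = [637, 532]
r6 m[ice→φ1] = [1, 1]
r6 m[snow→φ0] = [5, 2]
r6 m[snow→φ3] = [906, 500]
fixed point reached at round 6
b[cld] = ⊗ incoming = [1274, 4256]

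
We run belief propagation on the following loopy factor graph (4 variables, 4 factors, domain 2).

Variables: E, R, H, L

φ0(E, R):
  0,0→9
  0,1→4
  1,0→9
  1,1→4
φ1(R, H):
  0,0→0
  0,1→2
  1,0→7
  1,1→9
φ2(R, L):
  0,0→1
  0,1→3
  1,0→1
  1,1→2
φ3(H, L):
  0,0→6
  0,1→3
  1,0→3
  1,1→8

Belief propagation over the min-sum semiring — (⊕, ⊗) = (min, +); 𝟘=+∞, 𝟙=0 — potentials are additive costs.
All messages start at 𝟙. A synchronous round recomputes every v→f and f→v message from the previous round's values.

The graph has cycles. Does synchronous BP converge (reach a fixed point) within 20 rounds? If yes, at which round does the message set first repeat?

init: all messages = 𝟙 over 2 values
r1 m[φ0→E] = [4, 4]
r1 m[φ0→R] = [9, 4]
r1 m[φ1→R] = [0, 7]
r1 m[φ1→H] = [0, 2]
r1 m[φ2→R] = [1, 1]
r1 m[φ2→L] = [1, 2]
r1 m[φ3→H] = [3, 3]
r1 m[φ3→L] = [3, 3]
r1 m[E→φ0] = [0, 0]
r1 m[R→φ0] = [0, 0]
r1 m[R→φ1] = [0, 0]
r1 m[R→φ2] = [0, 0]
r1 m[H→φ1] = [0, 0]
r1 m[H→φ3] = [0, 0]
r1 m[L→φ2] = [0, 0]
r1 m[L→φ3] = [0, 0]
r2 m[φ0→E] = [4, 4]
r2 m[φ0→R] = [9, 4]
r2 m[φ1→R] = [0, 7]
r2 m[φ1→H] = [0, 2]
r2 m[φ2→R] = [1, 1]
r2 m[φ2→L] = [1, 2]
r2 m[φ3→H] = [3, 3]
r2 m[φ3→L] = [3, 3]
r2 m[E→φ0] = [0, 0]
r2 m[R→φ0] = [1, 8]
r2 m[R→φ1] = [10, 5]
r2 m[R→φ2] = [9, 11]
r2 m[H→φ1] = [3, 3]
r2 m[H→φ3] = [0, 2]
r2 m[L→φ2] = [3, 3]
r2 m[L→φ3] = [1, 2]
r3 m[φ0→E] = [10, 10]
r3 m[φ0→R] = [9, 4]
r3 m[φ1→R] = [3, 10]
r3 m[φ1→H] = [10, 12]
r3 m[φ2→R] = [4, 4]
r3 m[φ2→L] = [10, 12]
r3 m[φ3→H] = [5, 4]
r3 m[φ3→L] = [5, 3]
r3 m[E→φ0] = [0, 0]
r3 m[R→φ0] = [1, 8]
r3 m[R→φ1] = [10, 5]
r3 m[R→φ2] = [9, 11]
r3 m[H→φ1] = [3, 3]
r3 m[H→φ3] = [0, 2]
r3 m[L→φ2] = [3, 3]
r3 m[L→φ3] = [1, 2]
r4 m[φ0→E] = [10, 10]
r4 m[φ0→R] = [9, 4]
r4 m[φ1→R] = [3, 10]
r4 m[φ1→H] = [10, 12]
r4 m[φ2→R] = [4, 4]
r4 m[φ2→L] = [10, 12]
r4 m[φ3→H] = [5, 4]
r4 m[φ3→L] = [5, 3]
r4 m[E→φ0] = [0, 0]
r4 m[R→φ0] = [7, 14]
r4 m[R→φ1] = [13, 8]
r4 m[R→φ2] = [12, 14]
r4 m[H→φ1] = [5, 4]
r4 m[H→φ3] = [10, 12]
r4 m[L→φ2] = [5, 3]
r4 m[L→φ3] = [10, 12]
r5 m[φ0→E] = [16, 16]
r5 m[φ0→R] = [9, 4]
r5 m[φ1→R] = [5, 12]
r5 m[φ1→H] = [13, 15]
r5 m[φ2→R] = [6, 5]
r5 m[φ2→L] = [13, 15]
r5 m[φ3→H] = [15, 13]
r5 m[φ3→L] = [15, 13]
r5 m[E→φ0] = [0, 0]
r5 m[R→φ0] = [7, 14]
r5 m[R→φ1] = [13, 8]
r5 m[R→φ2] = [12, 14]
r5 m[H→φ1] = [5, 4]
r5 m[H→φ3] = [10, 12]
r5 m[L→φ2] = [5, 3]
r5 m[L→φ3] = [10, 12]
r6 m[φ0→E] = [16, 16]
r6 m[φ0→R] = [9, 4]
r6 m[φ1→R] = [5, 12]
r6 m[φ1→H] = [13, 15]
r6 m[φ2→R] = [6, 5]
r6 m[φ2→L] = [13, 15]
r6 m[φ3→H] = [15, 13]
r6 m[φ3→L] = [15, 13]
r6 m[E→φ0] = [0, 0]
r6 m[R→φ0] = [11, 17]
r6 m[R→φ1] = [15, 9]
r6 m[R→φ2] = [14, 16]
r6 m[H→φ1] = [15, 13]
r6 m[H→φ3] = [13, 15]
r6 m[L→φ2] = [15, 13]
r6 m[L→φ3] = [13, 15]
r7 m[φ0→E] = [20, 20]
r7 m[φ0→R] = [9, 4]
r7 m[φ1→R] = [15, 22]
r7 m[φ1→H] = [15, 17]
r7 m[φ2→R] = [16, 15]
r7 m[φ2→L] = [15, 17]
r7 m[φ3→H] = [18, 16]
r7 m[φ3→L] = [18, 16]
r7 m[E→φ0] = [0, 0]
r7 m[R→φ0] = [11, 17]
r7 m[R→φ1] = [15, 9]
r7 m[R→φ2] = [14, 16]
r7 m[H→φ1] = [15, 13]
r7 m[H→φ3] = [13, 15]
r7 m[L→φ2] = [15, 13]
r7 m[L→φ3] = [13, 15]
r8 m[φ0→E] = [20, 20]
r8 m[φ0→R] = [9, 4]
r8 m[φ1→R] = [15, 22]
r8 m[φ1→H] = [15, 17]
r8 m[φ2→R] = [16, 15]
r8 m[φ2→L] = [15, 17]
r8 m[φ3→H] = [18, 16]
r8 m[φ3→L] = [18, 16]
r8 m[E→φ0] = [0, 0]
r8 m[R→φ0] = [31, 37]
r8 m[R→φ1] = [25, 19]
r8 m[R→φ2] = [24, 26]
r8 m[H→φ1] = [18, 16]
r8 m[H→φ3] = [15, 17]
r8 m[L→φ2] = [18, 16]
r8 m[L→φ3] = [15, 17]
r9 m[φ0→E] = [40, 40]
r9 m[φ0→R] = [9, 4]
r9 m[φ1→R] = [18, 25]
r9 m[φ1→H] = [25, 27]
r9 m[φ2→R] = [19, 18]
r9 m[φ2→L] = [25, 27]
r9 m[φ3→H] = [20, 18]
r9 m[φ3→L] = [20, 18]
r9 m[E→φ0] = [0, 0]
r9 m[R→φ0] = [31, 37]
r9 m[R→φ1] = [25, 19]
r9 m[R→φ2] = [24, 26]
r9 m[H→φ1] = [18, 16]
r9 m[H→φ3] = [15, 17]
r9 m[L→φ2] = [18, 16]
r9 m[L→φ3] = [15, 17]
r10 m[φ0→E] = [40, 40]
r10 m[φ0→R] = [9, 4]
r10 m[φ1→R] = [18, 25]
r10 m[φ1→H] = [25, 27]
r10 m[φ2→R] = [19, 18]
r10 m[φ2→L] = [25, 27]
r10 m[φ3→H] = [20, 18]
r10 m[φ3→L] = [20, 18]
r10 m[E→φ0] = [0, 0]
r10 m[R→φ0] = [37, 43]
r10 m[R→φ1] = [28, 22]
r10 m[R→φ2] = [27, 29]
r10 m[H→φ1] = [20, 18]
r10 m[H→φ3] = [25, 27]
r10 m[L→φ2] = [20, 18]
r10 m[L→φ3] = [25, 27]
r11 m[φ0→E] = [46, 46]
r11 m[φ0→R] = [9, 4]
r11 m[φ1→R] = [20, 27]
r11 m[φ1→H] = [28, 30]
r11 m[φ2→R] = [21, 20]
r11 m[φ2→L] = [28, 30]
r11 m[φ3→H] = [30, 28]
r11 m[φ3→L] = [30, 28]
r11 m[E→φ0] = [0, 0]
r11 m[R→φ0] = [37, 43]
r11 m[R→φ1] = [28, 22]
r11 m[R→φ2] = [27, 29]
r11 m[H→φ1] = [20, 18]
r11 m[H→φ3] = [25, 27]
r11 m[L→φ2] = [20, 18]
r11 m[L→φ3] = [25, 27]
r12 m[φ0→E] = [46, 46]
r12 m[φ0→R] = [9, 4]
r12 m[φ1→R] = [20, 27]
r12 m[φ1→H] = [28, 30]
r12 m[φ2→R] = [21, 20]
r12 m[φ2→L] = [28, 30]
r12 m[φ3→H] = [30, 28]
r12 m[φ3→L] = [30, 28]
r12 m[E→φ0] = [0, 0]
r12 m[R→φ0] = [41, 47]
r12 m[R→φ1] = [30, 24]
r12 m[R→φ2] = [29, 31]
r12 m[H→φ1] = [30, 28]
r12 m[H→φ3] = [28, 30]
r12 m[L→φ2] = [30, 28]
r12 m[L→φ3] = [28, 30]
r13 m[φ0→E] = [50, 50]
r13 m[φ0→R] = [9, 4]
r13 m[φ1→R] = [30, 37]
r13 m[φ1→H] = [30, 32]
r13 m[φ2→R] = [31, 30]
r13 m[φ2→L] = [30, 32]
r13 m[φ3→H] = [33, 31]
r13 m[φ3→L] = [33, 31]
r13 m[E→φ0] = [0, 0]
r13 m[R→φ0] = [41, 47]
r13 m[R→φ1] = [30, 24]
r13 m[R→φ2] = [29, 31]
r13 m[H→φ1] = [30, 28]
r13 m[H→φ3] = [28, 30]
r13 m[L→φ2] = [30, 28]
r13 m[L→φ3] = [28, 30]
r14 m[φ0→E] = [50, 50]
r14 m[φ0→R] = [9, 4]
r14 m[φ1→R] = [30, 37]
r14 m[φ1→H] = [30, 32]
r14 m[φ2→R] = [31, 30]
r14 m[φ2→L] = [30, 32]
r14 m[φ3→H] = [33, 31]
r14 m[φ3→L] = [33, 31]
r14 m[E→φ0] = [0, 0]
r14 m[R→φ0] = [61, 67]
r14 m[R→φ1] = [40, 34]
r14 m[R→φ2] = [39, 41]
r14 m[H→φ1] = [33, 31]
r14 m[H→φ3] = [30, 32]
r14 m[L→φ2] = [33, 31]
r14 m[L→φ3] = [30, 32]
r15 m[φ0→E] = [70, 70]
r15 m[φ0→R] = [9, 4]
r15 m[φ1→R] = [33, 40]
r15 m[φ1→H] = [40, 42]
r15 m[φ2→R] = [34, 33]
r15 m[φ2→L] = [40, 42]
r15 m[φ3→H] = [35, 33]
r15 m[φ3→L] = [35, 33]
r15 m[E→φ0] = [0, 0]
r15 m[R→φ0] = [61, 67]
r15 m[R→φ1] = [40, 34]
r15 m[R→φ2] = [39, 41]
r15 m[H→φ1] = [33, 31]
r15 m[H→φ3] = [30, 32]
r15 m[L→φ2] = [33, 31]
r15 m[L→φ3] = [30, 32]
r16 m[φ0→E] = [70, 70]
r16 m[φ0→R] = [9, 4]
r16 m[φ1→R] = [33, 40]
r16 m[φ1→H] = [40, 42]
r16 m[φ2→R] = [34, 33]
r16 m[φ2→L] = [40, 42]
r16 m[φ3→H] = [35, 33]
r16 m[φ3→L] = [35, 33]
r16 m[E→φ0] = [0, 0]
r16 m[R→φ0] = [67, 73]
r16 m[R→φ1] = [43, 37]
r16 m[R→φ2] = [42, 44]
r16 m[H→φ1] = [35, 33]
r16 m[H→φ3] = [40, 42]
r16 m[L→φ2] = [35, 33]
r16 m[L→φ3] = [40, 42]
r17 m[φ0→E] = [76, 76]
r17 m[φ0→R] = [9, 4]
r17 m[φ1→R] = [35, 42]
r17 m[φ1→H] = [43, 45]
r17 m[φ2→R] = [36, 35]
r17 m[φ2→L] = [43, 45]
r17 m[φ3→H] = [45, 43]
r17 m[φ3→L] = [45, 43]
r17 m[E→φ0] = [0, 0]
r17 m[R→φ0] = [67, 73]
r17 m[R→φ1] = [43, 37]
r17 m[R→φ2] = [42, 44]
r17 m[H→φ1] = [35, 33]
r17 m[H→φ3] = [40, 42]
r17 m[L→φ2] = [35, 33]
r17 m[L→φ3] = [40, 42]
r18 m[φ0→E] = [76, 76]
r18 m[φ0→R] = [9, 4]
r18 m[φ1→R] = [35, 42]
r18 m[φ1→H] = [43, 45]
r18 m[φ2→R] = [36, 35]
r18 m[φ2→L] = [43, 45]
r18 m[φ3→H] = [45, 43]
r18 m[φ3→L] = [45, 43]
r18 m[E→φ0] = [0, 0]
r18 m[R→φ0] = [71, 77]
r18 m[R→φ1] = [45, 39]
r18 m[R→φ2] = [44, 46]
r18 m[H→φ1] = [45, 43]
r18 m[H→φ3] = [43, 45]
r18 m[L→φ2] = [45, 43]
r18 m[L→φ3] = [43, 45]
r19 m[φ0→E] = [80, 80]
r19 m[φ0→R] = [9, 4]
r19 m[φ1→R] = [45, 52]
r19 m[φ1→H] = [45, 47]
r19 m[φ2→R] = [46, 45]
r19 m[φ2→L] = [45, 47]
r19 m[φ3→H] = [48, 46]
r19 m[φ3→L] = [48, 46]
r19 m[E→φ0] = [0, 0]
r19 m[R→φ0] = [71, 77]
r19 m[R→φ1] = [45, 39]
r19 m[R→φ2] = [44, 46]
r19 m[H→φ1] = [45, 43]
r19 m[H→φ3] = [43, 45]
r19 m[L→φ2] = [45, 43]
r19 m[L→φ3] = [43, 45]
r20 m[φ0→E] = [80, 80]
r20 m[φ0→R] = [9, 4]
r20 m[φ1→R] = [45, 52]
r20 m[φ1→H] = [45, 47]
r20 m[φ2→R] = [46, 45]
r20 m[φ2→L] = [45, 47]
r20 m[φ3→H] = [48, 46]
r20 m[φ3→L] = [48, 46]
r20 m[E→φ0] = [0, 0]
r20 m[R→φ0] = [91, 97]
r20 m[R→φ1] = [55, 49]
r20 m[R→φ2] = [54, 56]
r20 m[H→φ1] = [48, 46]
r20 m[H→φ3] = [45, 47]
r20 m[L→φ2] = [48, 46]
r20 m[L→φ3] = [45, 47]
no fixed point within 20 rounds

NOT CONVERGED within 20 rounds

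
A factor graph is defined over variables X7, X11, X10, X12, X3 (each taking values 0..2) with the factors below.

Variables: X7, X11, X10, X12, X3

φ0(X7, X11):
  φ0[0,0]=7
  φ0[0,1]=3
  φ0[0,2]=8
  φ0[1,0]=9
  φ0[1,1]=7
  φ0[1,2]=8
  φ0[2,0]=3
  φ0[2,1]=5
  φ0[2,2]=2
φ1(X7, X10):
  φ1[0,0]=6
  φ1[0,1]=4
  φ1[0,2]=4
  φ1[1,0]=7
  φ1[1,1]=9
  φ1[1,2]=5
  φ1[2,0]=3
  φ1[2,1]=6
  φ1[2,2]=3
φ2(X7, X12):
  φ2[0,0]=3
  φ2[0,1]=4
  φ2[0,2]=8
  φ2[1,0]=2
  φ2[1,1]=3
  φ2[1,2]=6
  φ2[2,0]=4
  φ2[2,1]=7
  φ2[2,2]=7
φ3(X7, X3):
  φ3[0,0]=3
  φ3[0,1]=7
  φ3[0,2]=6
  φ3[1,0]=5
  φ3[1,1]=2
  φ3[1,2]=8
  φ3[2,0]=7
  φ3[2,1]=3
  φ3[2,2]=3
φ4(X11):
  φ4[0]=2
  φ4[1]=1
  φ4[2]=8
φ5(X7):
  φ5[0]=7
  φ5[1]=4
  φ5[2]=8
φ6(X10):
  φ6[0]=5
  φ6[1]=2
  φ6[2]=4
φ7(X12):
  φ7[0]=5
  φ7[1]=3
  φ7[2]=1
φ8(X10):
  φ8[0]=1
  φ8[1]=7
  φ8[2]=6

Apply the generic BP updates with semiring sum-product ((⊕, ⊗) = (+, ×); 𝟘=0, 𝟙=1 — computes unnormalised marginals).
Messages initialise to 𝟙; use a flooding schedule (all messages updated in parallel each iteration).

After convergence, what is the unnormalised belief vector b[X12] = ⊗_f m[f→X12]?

init: all messages = 𝟙 over 3 values
r1 m[φ0→X7] = [18, 24, 10]
r1 m[φ0→X11] = [19, 15, 18]
r1 m[φ1→X7] = [14, 21, 12]
r1 m[φ1→X10] = [16, 19, 12]
r1 m[φ2→X7] = [15, 11, 18]
r1 m[φ2→X12] = [9, 14, 21]
r1 m[φ3→X7] = [16, 15, 13]
r1 m[φ3→X3] = [15, 12, 17]
r1 m[φ4→X11] = [2, 1, 8]
r1 m[φ5→X7] = [7, 4, 8]
r1 m[φ6→X10] = [5, 2, 4]
r1 m[φ7→X12] = [5, 3, 1]
r1 m[φ8→X10] = [1, 7, 6]
r1 m[X7→φ0] = [1, 1, 1]
r1 m[X7→φ1] = [1, 1, 1]
r1 m[X7→φ2] = [1, 1, 1]
r1 m[X7→φ3] = [1, 1, 1]
r1 m[X7→φ5] = [1, 1, 1]
r1 m[X11→φ0] = [1, 1, 1]
r1 m[X11→φ4] = [1, 1, 1]
r1 m[X10→φ1] = [1, 1, 1]
r1 m[X10→φ6] = [1, 1, 1]
r1 m[X10→φ8] = [1, 1, 1]
r1 m[X12→φ2] = [1, 1, 1]
r1 m[X12→φ7] = [1, 1, 1]
r1 m[X3→φ3] = [1, 1, 1]
r2 m[φ0→X7] = [18, 24, 10]
r2 m[φ0→X11] = [19, 15, 18]
r2 m[φ1→X7] = [14, 21, 12]
r2 m[φ1→X10] = [16, 19, 12]
r2 m[φ2→X7] = [15, 11, 18]
r2 m[φ2→X12] = [9, 14, 21]
r2 m[φ3→X7] = [16, 15, 13]
r2 m[φ3→X3] = [15, 12, 17]
r2 m[φ4→X11] = [2, 1, 8]
r2 m[φ5→X7] = [7, 4, 8]
r2 m[φ6→X10] = [5, 2, 4]
r2 m[φ7→X12] = [5, 3, 1]
r2 m[φ8→X10] = [1, 7, 6]
r2 m[X7→φ0] = [23520, 13860, 22464]
r2 m[X7→φ1] = [30240, 15840, 18720]
r2 m[X7→φ2] = [28224, 30240, 12480]
r2 m[X7→φ3] = [26460, 22176, 17280]
r2 m[X7→φ5] = [60480, 83160, 28080]
r2 m[X11→φ0] = [2, 1, 8]
r2 m[X11→φ4] = [19, 15, 18]
r2 m[X10→φ1] = [5, 14, 24]
r2 m[X10→φ6] = [16, 133, 72]
r2 m[X10→φ8] = [80, 38, 48]
r2 m[X12→φ2] = [5, 3, 1]
r2 m[X12→φ7] = [9, 14, 21]
r2 m[X3→φ3] = [1, 1, 1]
r3 m[φ0→X7] = [81, 89, 27]
r3 m[φ0→X11] = [356772, 279900, 343968]
r3 m[φ1→X7] = [182, 281, 171]
r3 m[φ1→X10] = [348480, 375840, 256320]
r3 m[φ2→X7] = [35, 25, 48]
r3 m[φ2→X12] = [195072, 290976, 494592]
r3 m[φ3→X7] = [16, 15, 13]
r3 m[φ3→X3] = [311220, 281412, 388008]
r3 m[φ4→X11] = [2, 1, 8]
r3 m[φ5→X7] = [7, 4, 8]
r3 m[φ6→X10] = [5, 2, 4]
r3 m[φ7→X12] = [5, 3, 1]
r3 m[φ8→X10] = [1, 7, 6]
r3 m[X7→φ0] = [23520, 13860, 22464]
r3 m[X7→φ1] = [30240, 15840, 18720]
r3 m[X7→φ2] = [28224, 30240, 12480]
r3 m[X7→φ3] = [26460, 22176, 17280]
r3 m[X7→φ5] = [60480, 83160, 28080]
r3 m[X11→φ0] = [2, 1, 8]
r3 m[X11→φ4] = [19, 15, 18]
r3 m[X10→φ1] = [5, 14, 24]
r3 m[X10→φ6] = [16, 133, 72]
r3 m[X10→φ8] = [80, 38, 48]
r3 m[X12→φ2] = [5, 3, 1]
r3 m[X12→φ7] = [9, 14, 21]
r3 m[X3→φ3] = [1, 1, 1]
r4 m[φ0→X7] = [81, 89, 27]
r4 m[φ0→X11] = [356772, 279900, 343968]
r4 m[φ1→X7] = [182, 281, 171]
r4 m[φ1→X10] = [348480, 375840, 256320]
r4 m[φ2→X7] = [35, 25, 48]
r4 m[φ2→X12] = [195072, 290976, 494592]
r4 m[φ3→X7] = [16, 15, 13]
r4 m[φ3→X3] = [311220, 281412, 388008]
r4 m[φ4→X11] = [2, 1, 8]
r4 m[φ5→X7] = [7, 4, 8]
r4 m[φ6→X10] = [5, 2, 4]
r4 m[φ7→X12] = [5, 3, 1]
r4 m[φ8→X10] = [1, 7, 6]
r4 m[X7→φ0] = [713440, 421500, 853632]
r4 m[X7→φ1] = [317520, 133500, 134784]
r4 m[X7→φ2] = [1651104, 1500540, 480168]
r4 m[X7→φ3] = [3611790, 2500900, 1772928]
r4 m[X7→φ5] = [8255520, 9378375, 2881008]
r4 m[X11→φ0] = [2, 1, 8]
r4 m[X11→φ4] = [356772, 279900, 343968]
r4 m[X10→φ1] = [5, 14, 24]
r4 m[X10→φ6] = [348480, 2630880, 1537920]
r4 m[X10→φ8] = [1742400, 751680, 1025280]
r4 m[X12→φ2] = [5, 3, 1]
r4 m[X12→φ7] = [195072, 290976, 494592]
r4 m[X3→φ3] = [1, 1, 1]
r5 m[φ0→X7] = [81, 89, 27]
r5 m[φ0→X11] = [11348476, 9358980, 10786784]
r5 m[φ1→X7] = [182, 281, 171]
r5 m[φ1→X10] = [3243972, 3280284, 2341932]
r5 m[φ2→X7] = [35, 25, 48]
r5 m[φ2→X12] = [9875064, 14467212, 25573248]
r5 m[φ3→X7] = [16, 15, 13]
r5 m[φ3→X3] = [35750366, 35603114, 46996724]
r5 m[φ4→X11] = [2, 1, 8]
r5 m[φ5→X7] = [7, 4, 8]
r5 m[φ6→X10] = [5, 2, 4]
r5 m[φ7→X12] = [5, 3, 1]
r5 m[φ8→X10] = [1, 7, 6]
r5 m[X7→φ0] = [713440, 421500, 853632]
r5 m[X7→φ1] = [317520, 133500, 134784]
r5 m[X7→φ2] = [1651104, 1500540, 480168]
r5 m[X7→φ3] = [3611790, 2500900, 1772928]
r5 m[X7→φ5] = [8255520, 9378375, 2881008]
r5 m[X11→φ0] = [2, 1, 8]
r5 m[X11→φ4] = [356772, 279900, 343968]
r5 m[X10→φ1] = [5, 14, 24]
r5 m[X10→φ6] = [348480, 2630880, 1537920]
r5 m[X10→φ8] = [1742400, 751680, 1025280]
r5 m[X12→φ2] = [5, 3, 1]
r5 m[X12→φ7] = [195072, 290976, 494592]
r5 m[X3→φ3] = [1, 1, 1]
r6 m[φ0→X7] = [81, 89, 27]
r6 m[φ0→X11] = [11348476, 9358980, 10786784]
r6 m[φ1→X7] = [182, 281, 171]
r6 m[φ1→X10] = [3243972, 3280284, 2341932]
r6 m[φ2→X7] = [35, 25, 48]
r6 m[φ2→X12] = [9875064, 14467212, 25573248]
r6 m[φ3→X7] = [16, 15, 13]
r6 m[φ3→X3] = [35750366, 35603114, 46996724]
r6 m[φ4→X11] = [2, 1, 8]
r6 m[φ5→X7] = [7, 4, 8]
r6 m[φ6→X10] = [5, 2, 4]
r6 m[φ7→X12] = [5, 3, 1]
r6 m[φ8→X10] = [1, 7, 6]
r6 m[X7→φ0] = [713440, 421500, 853632]
r6 m[X7→φ1] = [317520, 133500, 134784]
r6 m[X7→φ2] = [1651104, 1500540, 480168]
r6 m[X7→φ3] = [3611790, 2500900, 1772928]
r6 m[X7→φ5] = [8255520, 9378375, 2881008]
r6 m[X11→φ0] = [2, 1, 8]
r6 m[X11→φ4] = [11348476, 9358980, 10786784]
r6 m[X10→φ1] = [5, 14, 24]
r6 m[X10→φ6] = [3243972, 22961988, 14051592]
r6 m[X10→φ8] = [16219860, 6560568, 9367728]
r6 m[X12→φ2] = [5, 3, 1]
r6 m[X12→φ7] = [9875064, 14467212, 25573248]
r6 m[X3→φ3] = [1, 1, 1]
r7 m[φ0→X7] = [81, 89, 27]
r7 m[φ0→X11] = [11348476, 9358980, 10786784]
r7 m[φ1→X7] = [182, 281, 171]
r7 m[φ1→X10] = [3243972, 3280284, 2341932]
r7 m[φ2→X7] = [35, 25, 48]
r7 m[φ2→X12] = [9875064, 14467212, 25573248]
r7 m[φ3→X7] = [16, 15, 13]
r7 m[φ3→X3] = [35750366, 35603114, 46996724]
r7 m[φ4→X11] = [2, 1, 8]
r7 m[φ5→X7] = [7, 4, 8]
r7 m[φ6→X10] = [5, 2, 4]
r7 m[φ7→X12] = [5, 3, 1]
r7 m[φ8→X10] = [1, 7, 6]
r7 m[X7→φ0] = [713440, 421500, 853632]
r7 m[X7→φ1] = [317520, 133500, 134784]
r7 m[X7→φ2] = [1651104, 1500540, 480168]
r7 m[X7→φ3] = [3611790, 2500900, 1772928]
r7 m[X7→φ5] = [8255520, 9378375, 2881008]
r7 m[X11→φ0] = [2, 1, 8]
r7 m[X11→φ4] = [11348476, 9358980, 10786784]
r7 m[X10→φ1] = [5, 14, 24]
r7 m[X10→φ6] = [3243972, 22961988, 14051592]
r7 m[X10→φ8] = [16219860, 6560568, 9367728]
r7 m[X12→φ2] = [5, 3, 1]
r7 m[X12→φ7] = [9875064, 14467212, 25573248]
r7 m[X3→φ3] = [1, 1, 1]
fixed point reached at round 7
b[X12] = ⊗ incoming = [49375320, 43401636, 25573248]

b[X12] = [49375320, 43401636, 25573248]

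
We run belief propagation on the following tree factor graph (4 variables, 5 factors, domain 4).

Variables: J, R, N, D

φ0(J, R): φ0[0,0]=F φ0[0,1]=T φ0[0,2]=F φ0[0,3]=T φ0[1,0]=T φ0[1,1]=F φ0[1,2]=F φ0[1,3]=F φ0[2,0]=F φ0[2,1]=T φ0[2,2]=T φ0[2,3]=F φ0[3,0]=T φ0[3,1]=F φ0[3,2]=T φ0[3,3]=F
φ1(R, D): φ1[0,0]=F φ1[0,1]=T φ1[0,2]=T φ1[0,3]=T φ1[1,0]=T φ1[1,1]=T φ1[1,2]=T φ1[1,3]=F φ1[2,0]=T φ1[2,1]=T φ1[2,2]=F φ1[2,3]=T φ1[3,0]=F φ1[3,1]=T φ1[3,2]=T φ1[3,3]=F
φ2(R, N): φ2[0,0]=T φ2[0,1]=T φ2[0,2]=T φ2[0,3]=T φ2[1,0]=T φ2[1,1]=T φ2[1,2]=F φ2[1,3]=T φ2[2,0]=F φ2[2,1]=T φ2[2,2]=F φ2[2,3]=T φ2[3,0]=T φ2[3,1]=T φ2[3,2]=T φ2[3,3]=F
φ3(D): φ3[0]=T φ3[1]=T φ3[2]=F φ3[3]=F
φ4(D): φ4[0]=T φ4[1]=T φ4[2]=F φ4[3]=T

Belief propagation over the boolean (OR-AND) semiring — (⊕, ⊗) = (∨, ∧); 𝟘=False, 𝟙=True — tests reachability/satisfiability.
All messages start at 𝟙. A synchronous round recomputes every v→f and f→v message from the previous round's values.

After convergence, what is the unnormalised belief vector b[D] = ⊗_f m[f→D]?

init: all messages = 𝟙 over 4 values
r1 m[φ0→J] = [T, T, T, T]
r1 m[φ0→R] = [T, T, T, T]
r1 m[φ1→R] = [T, T, T, T]
r1 m[φ1→D] = [T, T, T, T]
r1 m[φ2→R] = [T, T, T, T]
r1 m[φ2→N] = [T, T, T, T]
r1 m[φ3→D] = [T, T, F, F]
r1 m[φ4→D] = [T, T, F, T]
r1 m[J→φ0] = [T, T, T, T]
r1 m[R→φ0] = [T, T, T, T]
r1 m[R→φ1] = [T, T, T, T]
r1 m[R→φ2] = [T, T, T, T]
r1 m[N→φ2] = [T, T, T, T]
r1 m[D→φ1] = [T, T, T, T]
r1 m[D→φ3] = [T, T, T, T]
r1 m[D→φ4] = [T, T, T, T]
r2 m[φ0→J] = [T, T, T, T]
r2 m[φ0→R] = [T, T, T, T]
r2 m[φ1→R] = [T, T, T, T]
r2 m[φ1→D] = [T, T, T, T]
r2 m[φ2→R] = [T, T, T, T]
r2 m[φ2→N] = [T, T, T, T]
r2 m[φ3→D] = [T, T, F, F]
r2 m[φ4→D] = [T, T, F, T]
r2 m[J→φ0] = [T, T, T, T]
r2 m[R→φ0] = [T, T, T, T]
r2 m[R→φ1] = [T, T, T, T]
r2 m[R→φ2] = [T, T, T, T]
r2 m[N→φ2] = [T, T, T, T]
r2 m[D→φ1] = [T, T, F, F]
r2 m[D→φ3] = [T, T, F, T]
r2 m[D→φ4] = [T, T, F, F]
r3 m[φ0→J] = [T, T, T, T]
r3 m[φ0→R] = [T, T, T, T]
r3 m[φ1→R] = [T, T, T, T]
r3 m[φ1→D] = [T, T, T, T]
r3 m[φ2→R] = [T, T, T, T]
r3 m[φ2→N] = [T, T, T, T]
r3 m[φ3→D] = [T, T, F, F]
r3 m[φ4→D] = [T, T, F, T]
r3 m[J→φ0] = [T, T, T, T]
r3 m[R→φ0] = [T, T, T, T]
r3 m[R→φ1] = [T, T, T, T]
r3 m[R→φ2] = [T, T, T, T]
r3 m[N→φ2] = [T, T, T, T]
r3 m[D→φ1] = [T, T, F, F]
r3 m[D→φ3] = [T, T, F, T]
r3 m[D→φ4] = [T, T, F, F]
fixed point reached at round 3
b[D] = ⊗ incoming = [T, T, F, F]

b[D] = [T, T, F, F]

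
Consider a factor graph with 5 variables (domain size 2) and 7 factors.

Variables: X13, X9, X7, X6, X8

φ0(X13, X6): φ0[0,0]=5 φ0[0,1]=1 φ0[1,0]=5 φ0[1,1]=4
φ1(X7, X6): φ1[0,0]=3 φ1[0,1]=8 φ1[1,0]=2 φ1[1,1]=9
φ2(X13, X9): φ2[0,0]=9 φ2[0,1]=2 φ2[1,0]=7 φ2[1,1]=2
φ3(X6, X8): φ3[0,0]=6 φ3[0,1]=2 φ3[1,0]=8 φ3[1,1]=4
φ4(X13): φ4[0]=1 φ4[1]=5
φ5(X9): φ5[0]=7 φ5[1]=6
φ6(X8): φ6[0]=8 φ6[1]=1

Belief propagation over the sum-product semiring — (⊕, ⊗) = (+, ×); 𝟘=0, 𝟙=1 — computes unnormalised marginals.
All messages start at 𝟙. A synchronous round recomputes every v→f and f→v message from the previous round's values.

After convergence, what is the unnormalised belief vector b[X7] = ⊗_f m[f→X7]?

init: all messages = 𝟙 over 2 values
r1 m[φ0→X13] = [6, 9]
r1 m[φ0→X6] = [10, 5]
r1 m[φ1→X7] = [11, 11]
r1 m[φ1→X6] = [5, 17]
r1 m[φ2→X13] = [11, 9]
r1 m[φ2→X9] = [16, 4]
r1 m[φ3→X6] = [8, 12]
r1 m[φ3→X8] = [14, 6]
r1 m[φ4→X13] = [1, 5]
r1 m[φ5→X9] = [7, 6]
r1 m[φ6→X8] = [8, 1]
r1 m[X13→φ0] = [1, 1]
r1 m[X13→φ2] = [1, 1]
r1 m[X13→φ4] = [1, 1]
r1 m[X9→φ2] = [1, 1]
r1 m[X9→φ5] = [1, 1]
r1 m[X7→φ1] = [1, 1]
r1 m[X6→φ0] = [1, 1]
r1 m[X6→φ1] = [1, 1]
r1 m[X6→φ3] = [1, 1]
r1 m[X8→φ3] = [1, 1]
r1 m[X8→φ6] = [1, 1]
r2 m[φ0→X13] = [6, 9]
r2 m[φ0→X6] = [10, 5]
r2 m[φ1→X7] = [11, 11]
r2 m[φ1→X6] = [5, 17]
r2 m[φ2→X13] = [11, 9]
r2 m[φ2→X9] = [16, 4]
r2 m[φ3→X6] = [8, 12]
r2 m[φ3→X8] = [14, 6]
r2 m[φ4→X13] = [1, 5]
r2 m[φ5→X9] = [7, 6]
r2 m[φ6→X8] = [8, 1]
r2 m[X13→φ0] = [11, 45]
r2 m[X13→φ2] = [6, 45]
r2 m[X13→φ4] = [66, 81]
r2 m[X9→φ2] = [7, 6]
r2 m[X9→φ5] = [16, 4]
r2 m[X7→φ1] = [1, 1]
r2 m[X6→φ0] = [40, 204]
r2 m[X6→φ1] = [80, 60]
r2 m[X6→φ3] = [50, 85]
r2 m[X8→φ3] = [8, 1]
r2 m[X8→φ6] = [14, 6]
r3 m[φ0→X13] = [404, 1016]
r3 m[φ0→X6] = [280, 191]
r3 m[φ1→X7] = [720, 700]
r3 m[φ1→X6] = [5, 17]
r3 m[φ2→X13] = [75, 61]
r3 m[φ2→X9] = [369, 102]
r3 m[φ3→X6] = [50, 68]
r3 m[φ3→X8] = [980, 440]
r3 m[φ4→X13] = [1, 5]
r3 m[φ5→X9] = [7, 6]
r3 m[φ6→X8] = [8, 1]
r3 m[X13→φ0] = [11, 45]
r3 m[X13→φ2] = [6, 45]
r3 m[X13→φ4] = [66, 81]
r3 m[X9→φ2] = [7, 6]
r3 m[X9→φ5] = [16, 4]
r3 m[X7→φ1] = [1, 1]
r3 m[X6→φ0] = [40, 204]
r3 m[X6→φ1] = [80, 60]
r3 m[X6→φ3] = [50, 85]
r3 m[X8→φ3] = [8, 1]
r3 m[X8→φ6] = [14, 6]
r4 m[φ0→X13] = [404, 1016]
r4 m[φ0→X6] = [280, 191]
r4 m[φ1→X7] = [720, 700]
r4 m[φ1→X6] = [5, 17]
r4 m[φ2→X13] = [75, 61]
r4 m[φ2→X9] = [369, 102]
r4 m[φ3→X6] = [50, 68]
r4 m[φ3→X8] = [980, 440]
r4 m[φ4→X13] = [1, 5]
r4 m[φ5→X9] = [7, 6]
r4 m[φ6→X8] = [8, 1]
r4 m[X13→φ0] = [75, 305]
r4 m[X13→φ2] = [404, 5080]
r4 m[X13→φ4] = [30300, 61976]
r4 m[X9→φ2] = [7, 6]
r4 m[X9→φ5] = [369, 102]
r4 m[X7→φ1] = [1, 1]
r4 m[X6→φ0] = [250, 1156]
r4 m[X6→φ1] = [14000, 12988]
r4 m[X6→φ3] = [1400, 3247]
r4 m[X8→φ3] = [8, 1]
r4 m[X8→φ6] = [980, 440]
r5 m[φ0→X13] = [2406, 5874]
r5 m[φ0→X6] = [1900, 1295]
r5 m[φ1→X7] = [145904, 144892]
r5 m[φ1→X6] = [5, 17]
r5 m[φ2→X13] = [75, 61]
r5 m[φ2→X9] = [39196, 10968]
r5 m[φ3→X6] = [50, 68]
r5 m[φ3→X8] = [34376, 15788]
r5 m[φ4→X13] = [1, 5]
r5 m[φ5→X9] = [7, 6]
r5 m[φ6→X8] = [8, 1]
r5 m[X13→φ0] = [75, 305]
r5 m[X13→φ2] = [404, 5080]
r5 m[X13→φ4] = [30300, 61976]
r5 m[X9→φ2] = [7, 6]
r5 m[X9→φ5] = [369, 102]
r5 m[X7→φ1] = [1, 1]
r5 m[X6→φ0] = [250, 1156]
r5 m[X6→φ1] = [14000, 12988]
r5 m[X6→φ3] = [1400, 3247]
r5 m[X8→φ3] = [8, 1]
r5 m[X8→φ6] = [980, 440]
r6 m[φ0→X13] = [2406, 5874]
r6 m[φ0→X6] = [1900, 1295]
r6 m[φ1→X7] = [145904, 144892]
r6 m[φ1→X6] = [5, 17]
r6 m[φ2→X13] = [75, 61]
r6 m[φ2→X9] = [39196, 10968]
r6 m[φ3→X6] = [50, 68]
r6 m[φ3→X8] = [34376, 15788]
r6 m[φ4→X13] = [1, 5]
r6 m[φ5→X9] = [7, 6]
r6 m[φ6→X8] = [8, 1]
r6 m[X13→φ0] = [75, 305]
r6 m[X13→φ2] = [2406, 29370]
r6 m[X13→φ4] = [180450, 358314]
r6 m[X9→φ2] = [7, 6]
r6 m[X9→φ5] = [39196, 10968]
r6 m[X7→φ1] = [1, 1]
r6 m[X6→φ0] = [250, 1156]
r6 m[X6→φ1] = [95000, 88060]
r6 m[X6→φ3] = [9500, 22015]
r6 m[X8→φ3] = [8, 1]
r6 m[X8→φ6] = [34376, 15788]
r7 m[φ0→X13] = [2406, 5874]
r7 m[φ0→X6] = [1900, 1295]
r7 m[φ1→X7] = [989480, 982540]
r7 m[φ1→X6] = [5, 17]
r7 m[φ2→X13] = [75, 61]
r7 m[φ2→X9] = [227244, 63552]
r7 m[φ3→X6] = [50, 68]
r7 m[φ3→X8] = [233120, 107060]
r7 m[φ4→X13] = [1, 5]
r7 m[φ5→X9] = [7, 6]
r7 m[φ6→X8] = [8, 1]
r7 m[X13→φ0] = [75, 305]
r7 m[X13→φ2] = [2406, 29370]
r7 m[X13→φ4] = [180450, 358314]
r7 m[X9→φ2] = [7, 6]
r7 m[X9→φ5] = [39196, 10968]
r7 m[X7→φ1] = [1, 1]
r7 m[X6→φ0] = [250, 1156]
r7 m[X6→φ1] = [95000, 88060]
r7 m[X6→φ3] = [9500, 22015]
r7 m[X8→φ3] = [8, 1]
r7 m[X8→φ6] = [34376, 15788]
r8 m[φ0→X13] = [2406, 5874]
r8 m[φ0→X6] = [1900, 1295]
r8 m[φ1→X7] = [989480, 982540]
r8 m[φ1→X6] = [5, 17]
r8 m[φ2→X13] = [75, 61]
r8 m[φ2→X9] = [227244, 63552]
r8 m[φ3→X6] = [50, 68]
r8 m[φ3→X8] = [233120, 107060]
r8 m[φ4→X13] = [1, 5]
r8 m[φ5→X9] = [7, 6]
r8 m[φ6→X8] = [8, 1]
r8 m[X13→φ0] = [75, 305]
r8 m[X13→φ2] = [2406, 29370]
r8 m[X13→φ4] = [180450, 358314]
r8 m[X9→φ2] = [7, 6]
r8 m[X9→φ5] = [227244, 63552]
r8 m[X7→φ1] = [1, 1]
r8 m[X6→φ0] = [250, 1156]
r8 m[X6→φ1] = [95000, 88060]
r8 m[X6→φ3] = [9500, 22015]
r8 m[X8→φ3] = [8, 1]
r8 m[X8→φ6] = [233120, 107060]
r9 m[φ0→X13] = [2406, 5874]
r9 m[φ0→X6] = [1900, 1295]
r9 m[φ1→X7] = [989480, 982540]
r9 m[φ1→X6] = [5, 17]
r9 m[φ2→X13] = [75, 61]
r9 m[φ2→X9] = [227244, 63552]
r9 m[φ3→X6] = [50, 68]
r9 m[φ3→X8] = [233120, 107060]
r9 m[φ4→X13] = [1, 5]
r9 m[φ5→X9] = [7, 6]
r9 m[φ6→X8] = [8, 1]
r9 m[X13→φ0] = [75, 305]
r9 m[X13→φ2] = [2406, 29370]
r9 m[X13→φ4] = [180450, 358314]
r9 m[X9→φ2] = [7, 6]
r9 m[X9→φ5] = [227244, 63552]
r9 m[X7→φ1] = [1, 1]
r9 m[X6→φ0] = [250, 1156]
r9 m[X6→φ1] = [95000, 88060]
r9 m[X6→φ3] = [9500, 22015]
r9 m[X8→φ3] = [8, 1]
r9 m[X8→φ6] = [233120, 107060]
fixed point reached at round 9
b[X7] = ⊗ incoming = [989480, 982540]

b[X7] = [989480, 982540]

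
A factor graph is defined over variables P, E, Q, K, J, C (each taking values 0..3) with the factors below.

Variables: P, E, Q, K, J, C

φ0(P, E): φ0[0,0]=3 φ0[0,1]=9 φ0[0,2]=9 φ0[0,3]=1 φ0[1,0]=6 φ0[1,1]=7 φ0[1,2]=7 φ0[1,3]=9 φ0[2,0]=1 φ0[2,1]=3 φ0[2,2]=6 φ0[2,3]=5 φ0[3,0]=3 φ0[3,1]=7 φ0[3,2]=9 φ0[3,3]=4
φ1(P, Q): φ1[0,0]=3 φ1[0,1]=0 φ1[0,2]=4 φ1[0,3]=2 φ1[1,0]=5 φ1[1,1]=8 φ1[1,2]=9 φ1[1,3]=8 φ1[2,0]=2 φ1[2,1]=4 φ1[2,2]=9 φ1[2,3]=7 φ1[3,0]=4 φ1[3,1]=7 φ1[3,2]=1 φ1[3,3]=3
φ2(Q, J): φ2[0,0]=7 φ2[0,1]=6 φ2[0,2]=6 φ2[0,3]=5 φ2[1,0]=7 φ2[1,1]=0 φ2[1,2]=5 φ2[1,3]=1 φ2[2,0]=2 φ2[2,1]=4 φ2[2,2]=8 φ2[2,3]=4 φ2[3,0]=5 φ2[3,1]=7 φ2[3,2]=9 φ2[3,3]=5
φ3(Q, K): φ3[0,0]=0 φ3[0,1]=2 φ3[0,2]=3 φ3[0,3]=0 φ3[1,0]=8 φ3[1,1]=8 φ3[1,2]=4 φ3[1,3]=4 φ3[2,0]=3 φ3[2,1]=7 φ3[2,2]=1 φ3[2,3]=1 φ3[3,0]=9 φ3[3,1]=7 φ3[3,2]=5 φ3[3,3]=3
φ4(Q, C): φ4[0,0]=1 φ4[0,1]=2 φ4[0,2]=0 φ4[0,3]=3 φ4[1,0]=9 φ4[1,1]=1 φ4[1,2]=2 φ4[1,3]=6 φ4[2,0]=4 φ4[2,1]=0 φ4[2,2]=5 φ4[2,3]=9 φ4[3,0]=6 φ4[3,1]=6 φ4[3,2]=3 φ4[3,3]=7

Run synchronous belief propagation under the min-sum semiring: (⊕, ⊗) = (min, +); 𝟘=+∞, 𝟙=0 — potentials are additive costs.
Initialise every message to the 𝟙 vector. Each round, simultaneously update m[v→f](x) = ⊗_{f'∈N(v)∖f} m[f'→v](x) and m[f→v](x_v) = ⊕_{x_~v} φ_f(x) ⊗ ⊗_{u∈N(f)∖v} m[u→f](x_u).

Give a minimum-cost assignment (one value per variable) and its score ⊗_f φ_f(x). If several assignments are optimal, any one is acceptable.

assignment: (P=0, E=3, Q=1, K=2, J=1, C=1); score = 6

init: all messages = 𝟙 over 4 values
r1 m[φ0→P] = [1, 6, 1, 3]
r1 m[φ0→E] = [1, 3, 6, 1]
r1 m[φ1→P] = [0, 5, 2, 1]
r1 m[φ1→Q] = [2, 0, 1, 2]
r1 m[φ2→Q] = [5, 0, 2, 5]
r1 m[φ2→J] = [2, 0, 5, 1]
r1 m[φ3→Q] = [0, 4, 1, 3]
r1 m[φ3→K] = [0, 2, 1, 0]
r1 m[φ4→Q] = [0, 1, 0, 3]
r1 m[φ4→C] = [1, 0, 0, 3]
r1 m[P→φ0] = [0, 0, 0, 0]
r1 m[P→φ1] = [0, 0, 0, 0]
r1 m[E→φ0] = [0, 0, 0, 0]
r1 m[Q→φ1] = [0, 0, 0, 0]
r1 m[Q→φ2] = [0, 0, 0, 0]
r1 m[Q→φ3] = [0, 0, 0, 0]
r1 m[Q→φ4] = [0, 0, 0, 0]
r1 m[K→φ3] = [0, 0, 0, 0]
r1 m[J→φ2] = [0, 0, 0, 0]
r1 m[C→φ4] = [0, 0, 0, 0]
r2 m[φ0→P] = [1, 6, 1, 3]
r2 m[φ0→E] = [1, 3, 6, 1]
r2 m[φ1→P] = [0, 5, 2, 1]
r2 m[φ1→Q] = [2, 0, 1, 2]
r2 m[φ2→Q] = [5, 0, 2, 5]
r2 m[φ2→J] = [2, 0, 5, 1]
r2 m[φ3→Q] = [0, 4, 1, 3]
r2 m[φ3→K] = [0, 2, 1, 0]
r2 m[φ4→Q] = [0, 1, 0, 3]
r2 m[φ4→C] = [1, 0, 0, 3]
r2 m[P→φ0] = [0, 5, 2, 1]
r2 m[P→φ1] = [1, 6, 1, 3]
r2 m[E→φ0] = [0, 0, 0, 0]
r2 m[Q→φ1] = [5, 5, 3, 11]
r2 m[Q→φ2] = [2, 5, 2, 8]
r2 m[Q→φ3] = [7, 1, 3, 10]
r2 m[Q→φ4] = [7, 4, 4, 10]
r2 m[K→φ3] = [0, 0, 0, 0]
r2 m[J→φ2] = [0, 0, 0, 0]
r2 m[C→φ4] = [0, 0, 0, 0]
r3 m[φ0→P] = [1, 6, 1, 3]
r3 m[φ0→E] = [3, 5, 8, 1]
r3 m[φ1→P] = [5, 10, 7, 4]
r3 m[φ1→Q] = [3, 1, 4, 3]
r3 m[φ2→Q] = [5, 0, 2, 5]
r3 m[φ2→J] = [4, 5, 8, 6]
r3 m[φ3→Q] = [0, 4, 1, 3]
r3 m[φ3→K] = [6, 9, 4, 4]
r3 m[φ4→Q] = [0, 1, 0, 3]
r3 m[φ4→C] = [8, 4, 6, 10]
r3 m[P→φ0] = [0, 5, 2, 1]
r3 m[P→φ1] = [1, 6, 1, 3]
r3 m[E→φ0] = [0, 0, 0, 0]
r3 m[Q→φ1] = [5, 5, 3, 11]
r3 m[Q→φ2] = [2, 5, 2, 8]
r3 m[Q→φ3] = [7, 1, 3, 10]
r3 m[Q→φ4] = [7, 4, 4, 10]
r3 m[K→φ3] = [0, 0, 0, 0]
r3 m[J→φ2] = [0, 0, 0, 0]
r3 m[C→φ4] = [0, 0, 0, 0]
r4 m[φ0→P] = [1, 6, 1, 3]
r4 m[φ0→E] = [3, 5, 8, 1]
r4 m[φ1→P] = [5, 10, 7, 4]
r4 m[φ1→Q] = [3, 1, 4, 3]
r4 m[φ2→Q] = [5, 0, 2, 5]
r4 m[φ2→J] = [4, 5, 8, 6]
r4 m[φ3→Q] = [0, 4, 1, 3]
r4 m[φ3→K] = [6, 9, 4, 4]
r4 m[φ4→Q] = [0, 1, 0, 3]
r4 m[φ4→C] = [8, 4, 6, 10]
r4 m[P→φ0] = [5, 10, 7, 4]
r4 m[P→φ1] = [1, 6, 1, 3]
r4 m[E→φ0] = [0, 0, 0, 0]
r4 m[Q→φ1] = [5, 5, 3, 11]
r4 m[Q→φ2] = [3, 6, 5, 9]
r4 m[Q→φ3] = [8, 2, 6, 11]
r4 m[Q→φ4] = [8, 5, 7, 11]
r4 m[K→φ3] = [0, 0, 0, 0]
r4 m[J→φ2] = [0, 0, 0, 0]
r4 m[C→φ4] = [0, 0, 0, 0]
r5 m[φ0→P] = [1, 6, 1, 3]
r5 m[φ0→E] = [7, 10, 13, 6]
r5 m[φ1→P] = [5, 10, 7, 4]
r5 m[φ1→Q] = [3, 1, 4, 3]
r5 m[φ2→Q] = [5, 0, 2, 5]
r5 m[φ2→J] = [7, 6, 9, 7]
r5 m[φ3→Q] = [0, 4, 1, 3]
r5 m[φ3→K] = [8, 10, 6, 6]
r5 m[φ4→Q] = [0, 1, 0, 3]
r5 m[φ4→C] = [9, 6, 7, 11]
r5 m[P→φ0] = [5, 10, 7, 4]
r5 m[P→φ1] = [1, 6, 1, 3]
r5 m[E→φ0] = [0, 0, 0, 0]
r5 m[Q→φ1] = [5, 5, 3, 11]
r5 m[Q→φ2] = [3, 6, 5, 9]
r5 m[Q→φ3] = [8, 2, 6, 11]
r5 m[Q→φ4] = [8, 5, 7, 11]
r5 m[K→φ3] = [0, 0, 0, 0]
r5 m[J→φ2] = [0, 0, 0, 0]
r5 m[C→φ4] = [0, 0, 0, 0]
r6 m[φ0→P] = [1, 6, 1, 3]
r6 m[φ0→E] = [7, 10, 13, 6]
r6 m[φ1→P] = [5, 10, 7, 4]
r6 m[φ1→Q] = [3, 1, 4, 3]
r6 m[φ2→Q] = [5, 0, 2, 5]
r6 m[φ2→J] = [7, 6, 9, 7]
r6 m[φ3→Q] = [0, 4, 1, 3]
r6 m[φ3→K] = [8, 10, 6, 6]
r6 m[φ4→Q] = [0, 1, 0, 3]
r6 m[φ4→C] = [9, 6, 7, 11]
r6 m[P→φ0] = [5, 10, 7, 4]
r6 m[P→φ1] = [1, 6, 1, 3]
r6 m[E→φ0] = [0, 0, 0, 0]
r6 m[Q→φ1] = [5, 5, 3, 11]
r6 m[Q→φ2] = [3, 6, 5, 9]
r6 m[Q→φ3] = [8, 2, 6, 11]
r6 m[Q→φ4] = [8, 5, 7, 11]
r6 m[K→φ3] = [0, 0, 0, 0]
r6 m[J→φ2] = [0, 0, 0, 0]
r6 m[C→φ4] = [0, 0, 0, 0]
fixed point reached at round 6
traceback from P: (P=0, E=3, Q=1, K=2, J=1, C=1), score=6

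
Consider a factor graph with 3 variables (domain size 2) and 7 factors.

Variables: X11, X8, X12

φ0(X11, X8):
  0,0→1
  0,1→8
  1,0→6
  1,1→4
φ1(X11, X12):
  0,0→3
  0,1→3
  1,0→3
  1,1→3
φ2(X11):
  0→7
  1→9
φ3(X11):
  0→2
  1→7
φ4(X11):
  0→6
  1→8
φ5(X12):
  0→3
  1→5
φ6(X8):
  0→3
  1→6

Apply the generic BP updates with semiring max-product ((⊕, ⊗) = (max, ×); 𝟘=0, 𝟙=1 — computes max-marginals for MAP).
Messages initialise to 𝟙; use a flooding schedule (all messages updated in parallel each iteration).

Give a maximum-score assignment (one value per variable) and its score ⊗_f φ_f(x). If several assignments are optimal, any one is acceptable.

init: all messages = 𝟙 over 2 values
r1 m[φ0→X11] = [8, 6]
r1 m[φ0→X8] = [6, 8]
r1 m[φ1→X11] = [3, 3]
r1 m[φ1→X12] = [3, 3]
r1 m[φ2→X11] = [7, 9]
r1 m[φ3→X11] = [2, 7]
r1 m[φ4→X11] = [6, 8]
r1 m[φ5→X12] = [3, 5]
r1 m[φ6→X8] = [3, 6]
r1 m[X11→φ0] = [1, 1]
r1 m[X11→φ1] = [1, 1]
r1 m[X11→φ2] = [1, 1]
r1 m[X11→φ3] = [1, 1]
r1 m[X11→φ4] = [1, 1]
r1 m[X8→φ0] = [1, 1]
r1 m[X8→φ6] = [1, 1]
r1 m[X12→φ1] = [1, 1]
r1 m[X12→φ5] = [1, 1]
r2 m[φ0→X11] = [8, 6]
r2 m[φ0→X8] = [6, 8]
r2 m[φ1→X11] = [3, 3]
r2 m[φ1→X12] = [3, 3]
r2 m[φ2→X11] = [7, 9]
r2 m[φ3→X11] = [2, 7]
r2 m[φ4→X11] = [6, 8]
r2 m[φ5→X12] = [3, 5]
r2 m[φ6→X8] = [3, 6]
r2 m[X11→φ0] = [252, 1512]
r2 m[X11→φ1] = [672, 3024]
r2 m[X11→φ2] = [288, 1008]
r2 m[X11→φ3] = [1008, 1296]
r2 m[X11→φ4] = [336, 1134]
r2 m[X8→φ0] = [3, 6]
r2 m[X8→φ6] = [6, 8]
r2 m[X12→φ1] = [3, 5]
r2 m[X12→φ5] = [3, 3]
r3 m[φ0→X11] = [48, 24]
r3 m[φ0→X8] = [9072, 6048]
r3 m[φ1→X11] = [15, 15]
r3 m[φ1→X12] = [9072, 9072]
r3 m[φ2→X11] = [7, 9]
r3 m[φ3→X11] = [2, 7]
r3 m[φ4→X11] = [6, 8]
r3 m[φ5→X12] = [3, 5]
r3 m[φ6→X8] = [3, 6]
r3 m[X11→φ0] = [252, 1512]
r3 m[X11→φ1] = [672, 3024]
r3 m[X11→φ2] = [288, 1008]
r3 m[X11→φ3] = [1008, 1296]
r3 m[X11→φ4] = [336, 1134]
r3 m[X8→φ0] = [3, 6]
r3 m[X8→φ6] = [6, 8]
r3 m[X12→φ1] = [3, 5]
r3 m[X12→φ5] = [3, 3]
r4 m[φ0→X11] = [48, 24]
r4 m[φ0→X8] = [9072, 6048]
r4 m[φ1→X11] = [15, 15]
r4 m[φ1→X12] = [9072, 9072]
r4 m[φ2→X11] = [7, 9]
r4 m[φ3→X11] = [2, 7]
r4 m[φ4→X11] = [6, 8]
r4 m[φ5→X12] = [3, 5]
r4 m[φ6→X8] = [3, 6]
r4 m[X11→φ0] = [1260, 7560]
r4 m[X11→φ1] = [4032, 12096]
r4 m[X11→φ2] = [8640, 20160]
r4 m[X11→φ3] = [30240, 25920]
r4 m[X11→φ4] = [10080, 22680]
r4 m[X8→φ0] = [3, 6]
r4 m[X8→φ6] = [9072, 6048]
r4 m[X12→φ1] = [3, 5]
r4 m[X12→φ5] = [9072, 9072]
r5 m[φ0→X11] = [48, 24]
r5 m[φ0→X8] = [45360, 30240]
r5 m[φ1→X11] = [15, 15]
r5 m[φ1→X12] = [36288, 36288]
r5 m[φ2→X11] = [7, 9]
r5 m[φ3→X11] = [2, 7]
r5 m[φ4→X11] = [6, 8]
r5 m[φ5→X12] = [3, 5]
r5 m[φ6→X8] = [3, 6]
r5 m[X11→φ0] = [1260, 7560]
r5 m[X11→φ1] = [4032, 12096]
r5 m[X11→φ2] = [8640, 20160]
r5 m[X11→φ3] = [30240, 25920]
r5 m[X11→φ4] = [10080, 22680]
r5 m[X8→φ0] = [3, 6]
r5 m[X8→φ6] = [9072, 6048]
r5 m[X12→φ1] = [3, 5]
r5 m[X12→φ5] = [9072, 9072]
r6 m[φ0→X11] = [48, 24]
r6 m[φ0→X8] = [45360, 30240]
r6 m[φ1→X11] = [15, 15]
r6 m[φ1→X12] = [36288, 36288]
r6 m[φ2→X11] = [7, 9]
r6 m[φ3→X11] = [2, 7]
r6 m[φ4→X11] = [6, 8]
r6 m[φ5→X12] = [3, 5]
r6 m[φ6→X8] = [3, 6]
r6 m[X11→φ0] = [1260, 7560]
r6 m[X11→φ1] = [4032, 12096]
r6 m[X11→φ2] = [8640, 20160]
r6 m[X11→φ3] = [30240, 25920]
r6 m[X11→φ4] = [10080, 22680]
r6 m[X8→φ0] = [3, 6]
r6 m[X8→φ6] = [45360, 30240]
r6 m[X12→φ1] = [3, 5]
r6 m[X12→φ5] = [36288, 36288]
r7 m[φ0→X11] = [48, 24]
r7 m[φ0→X8] = [45360, 30240]
r7 m[φ1→X11] = [15, 15]
r7 m[φ1→X12] = [36288, 36288]
r7 m[φ2→X11] = [7, 9]
r7 m[φ3→X11] = [2, 7]
r7 m[φ4→X11] = [6, 8]
r7 m[φ5→X12] = [3, 5]
r7 m[φ6→X8] = [3, 6]
r7 m[X11→φ0] = [1260, 7560]
r7 m[X11→φ1] = [4032, 12096]
r7 m[X11→φ2] = [8640, 20160]
r7 m[X11→φ3] = [30240, 25920]
r7 m[X11→φ4] = [10080, 22680]
r7 m[X8→φ0] = [3, 6]
r7 m[X8→φ6] = [45360, 30240]
r7 m[X12→φ1] = [3, 5]
r7 m[X12→φ5] = [36288, 36288]
fixed point reached at round 7
traceback from X11: (X11=1, X8=1, X12=1), score=181440

assignment: (X11=1, X8=1, X12=1); score = 181440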